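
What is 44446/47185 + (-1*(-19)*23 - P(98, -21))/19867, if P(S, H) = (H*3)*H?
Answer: 841202772/937424395 ≈ 0.89736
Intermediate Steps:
P(S, H) = 3*H**2 (P(S, H) = (3*H)*H = 3*H**2)
44446/47185 + (-1*(-19)*23 - P(98, -21))/19867 = 44446/47185 + (-1*(-19)*23 - 3*(-21)**2)/19867 = 44446*(1/47185) + (19*23 - 3*441)*(1/19867) = 44446/47185 + (437 - 1*1323)*(1/19867) = 44446/47185 + (437 - 1323)*(1/19867) = 44446/47185 - 886*1/19867 = 44446/47185 - 886/19867 = 841202772/937424395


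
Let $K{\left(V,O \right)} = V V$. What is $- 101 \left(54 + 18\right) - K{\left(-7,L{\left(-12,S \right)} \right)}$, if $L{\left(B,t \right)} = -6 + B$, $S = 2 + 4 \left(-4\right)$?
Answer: $-7321$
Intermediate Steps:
$S = -14$ ($S = 2 - 16 = -14$)
$K{\left(V,O \right)} = V^{2}$
$- 101 \left(54 + 18\right) - K{\left(-7,L{\left(-12,S \right)} \right)} = - 101 \left(54 + 18\right) - \left(-7\right)^{2} = \left(-101\right) 72 - 49 = -7272 - 49 = -7321$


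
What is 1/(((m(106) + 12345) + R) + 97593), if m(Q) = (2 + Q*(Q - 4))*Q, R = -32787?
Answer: 1/1223435 ≈ 8.1737e-7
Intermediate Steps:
m(Q) = Q*(2 + Q*(-4 + Q)) (m(Q) = (2 + Q*(-4 + Q))*Q = Q*(2 + Q*(-4 + Q)))
1/(((m(106) + 12345) + R) + 97593) = 1/(((106*(2 + 106² - 4*106) + 12345) - 32787) + 97593) = 1/(((106*(2 + 11236 - 424) + 12345) - 32787) + 97593) = 1/(((106*10814 + 12345) - 32787) + 97593) = 1/(((1146284 + 12345) - 32787) + 97593) = 1/((1158629 - 32787) + 97593) = 1/(1125842 + 97593) = 1/1223435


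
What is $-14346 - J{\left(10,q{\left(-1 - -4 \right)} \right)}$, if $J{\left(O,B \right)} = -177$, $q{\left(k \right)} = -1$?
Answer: $-14169$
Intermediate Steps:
$-14346 - J{\left(10,q{\left(-1 - -4 \right)} \right)} = -14346 - -177 = -14346 + 177 = -14169$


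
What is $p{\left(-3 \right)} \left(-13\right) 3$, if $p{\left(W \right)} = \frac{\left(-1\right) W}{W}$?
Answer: $39$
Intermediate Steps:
$p{\left(W \right)} = -1$
$p{\left(-3 \right)} \left(-13\right) 3 = \left(-1\right) \left(-13\right) 3 = 13 \cdot 3 = 39$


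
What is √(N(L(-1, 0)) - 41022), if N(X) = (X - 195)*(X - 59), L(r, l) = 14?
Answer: 3*I*√3653 ≈ 181.32*I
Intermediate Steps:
N(X) = (-195 + X)*(-59 + X)
√(N(L(-1, 0)) - 41022) = √((11505 + 14² - 254*14) - 41022) = √((11505 + 196 - 3556) - 41022) = √(8145 - 41022) = √(-32877) = 3*I*√3653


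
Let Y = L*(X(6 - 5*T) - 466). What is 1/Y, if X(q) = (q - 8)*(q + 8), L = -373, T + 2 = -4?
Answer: -1/285718 ≈ -3.5000e-6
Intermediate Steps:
T = -6 (T = -2 - 4 = -6)
X(q) = (-8 + q)*(8 + q)
Y = -285718 (Y = -373*((-64 + (6 - 5*(-6))²) - 466) = -373*((-64 + (6 + 30)²) - 466) = -373*((-64 + 36²) - 466) = -373*((-64 + 1296) - 466) = -373*(1232 - 466) = -373*766 = -285718)
1/Y = 1/(-285718) = -1/285718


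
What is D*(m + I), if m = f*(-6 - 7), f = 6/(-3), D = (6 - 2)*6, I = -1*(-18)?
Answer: 1056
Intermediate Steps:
I = 18
D = 24 (D = 4*6 = 24)
f = -2 (f = 6*(-1/3) = -2)
m = 26 (m = -2*(-6 - 7) = -2*(-13) = 26)
D*(m + I) = 24*(26 + 18) = 24*44 = 1056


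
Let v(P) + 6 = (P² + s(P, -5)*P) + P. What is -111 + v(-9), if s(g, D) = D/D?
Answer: -54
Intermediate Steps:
s(g, D) = 1
v(P) = -6 + P² + 2*P (v(P) = -6 + ((P² + 1*P) + P) = -6 + ((P² + P) + P) = -6 + ((P + P²) + P) = -6 + (P² + 2*P) = -6 + P² + 2*P)
-111 + v(-9) = -111 + (-6 + (-9)² + 2*(-9)) = -111 + (-6 + 81 - 18) = -111 + 57 = -54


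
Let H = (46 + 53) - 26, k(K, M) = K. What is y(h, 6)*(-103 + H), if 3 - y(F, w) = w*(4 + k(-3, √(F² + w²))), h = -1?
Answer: 90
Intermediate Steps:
y(F, w) = 3 - w (y(F, w) = 3 - w*(4 - 3) = 3 - w)
H = 73 (H = 99 - 26 = 73)
y(h, 6)*(-103 + H) = (3 - 1*6)*(-103 + 73) = (3 - 6)*(-30) = -3*(-30) = 90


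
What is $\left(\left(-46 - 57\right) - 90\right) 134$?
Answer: $-25862$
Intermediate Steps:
$\left(\left(-46 - 57\right) - 90\right) 134 = \left(-103 - 90\right) 134 = \left(-193\right) 134 = -25862$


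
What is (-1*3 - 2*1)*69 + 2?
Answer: -343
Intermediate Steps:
(-1*3 - 2*1)*69 + 2 = (-3 - 2)*69 + 2 = -5*69 + 2 = -345 + 2 = -343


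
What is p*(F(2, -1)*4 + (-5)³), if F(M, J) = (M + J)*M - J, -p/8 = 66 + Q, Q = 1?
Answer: 60568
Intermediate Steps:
p = -536 (p = -8*(66 + 1) = -8*67 = -536)
F(M, J) = -J + M*(J + M) (F(M, J) = (J + M)*M - J = M*(J + M) - J = -J + M*(J + M))
p*(F(2, -1)*4 + (-5)³) = -536*((2² - 1*(-1) - 1*2)*4 + (-5)³) = -536*((4 + 1 - 2)*4 - 125) = -536*(3*4 - 125) = -536*(12 - 125) = -536*(-113) = 60568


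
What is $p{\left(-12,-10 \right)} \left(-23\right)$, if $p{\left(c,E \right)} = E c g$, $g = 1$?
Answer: $-2760$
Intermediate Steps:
$p{\left(c,E \right)} = E c$ ($p{\left(c,E \right)} = E c 1 = E c$)
$p{\left(-12,-10 \right)} \left(-23\right) = \left(-10\right) \left(-12\right) \left(-23\right) = 120 \left(-23\right) = -2760$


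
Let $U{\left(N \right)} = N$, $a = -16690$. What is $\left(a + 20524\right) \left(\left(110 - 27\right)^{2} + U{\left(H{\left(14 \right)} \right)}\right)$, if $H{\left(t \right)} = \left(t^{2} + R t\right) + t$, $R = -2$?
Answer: $27110214$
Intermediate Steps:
$H{\left(t \right)} = t^{2} - t$ ($H{\left(t \right)} = \left(t^{2} - 2 t\right) + t = t^{2} - t$)
$\left(a + 20524\right) \left(\left(110 - 27\right)^{2} + U{\left(H{\left(14 \right)} \right)}\right) = \left(-16690 + 20524\right) \left(\left(110 - 27\right)^{2} + 14 \left(-1 + 14\right)\right) = 3834 \left(83^{2} + 14 \cdot 13\right) = 3834 \left(6889 + 182\right) = 3834 \cdot 7071 = 27110214$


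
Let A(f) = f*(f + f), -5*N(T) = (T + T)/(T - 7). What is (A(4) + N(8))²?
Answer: 20736/25 ≈ 829.44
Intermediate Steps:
N(T) = -2*T/(5*(-7 + T)) (N(T) = -(T + T)/(5*(T - 7)) = -2*T/(5*(-7 + T)))
A(f) = 2*f² (A(f) = f*(2*f) = 2*f²)
(A(4) + N(8))² = (2*4² - 2*8/(-35 + 5*8))² = (2*16 - 2*8/(-35 + 40))² = (32 - 2*8/5)² = (32 - 2*8*⅕)² = (32 - 16/5)² = (144/5)² = 20736/25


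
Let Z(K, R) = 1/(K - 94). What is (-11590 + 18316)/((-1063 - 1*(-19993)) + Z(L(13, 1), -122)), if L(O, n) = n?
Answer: 625518/1760489 ≈ 0.35531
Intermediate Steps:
Z(K, R) = 1/(-94 + K)
(-11590 + 18316)/((-1063 - 1*(-19993)) + Z(L(13, 1), -122)) = (-11590 + 18316)/((-1063 - 1*(-19993)) + 1/(-94 + 1)) = 6726/((-1063 + 19993) + 1/(-93)) = 6726/(18930 - 1/93) = 6726/(1760489/93) = 6726*(93/1760489) = 625518/1760489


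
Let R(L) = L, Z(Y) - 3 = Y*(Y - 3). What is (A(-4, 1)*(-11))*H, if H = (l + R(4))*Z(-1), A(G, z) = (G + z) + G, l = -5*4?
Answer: -8624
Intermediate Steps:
Z(Y) = 3 + Y*(-3 + Y) (Z(Y) = 3 + Y*(Y - 3) = 3 + Y*(-3 + Y))
l = -20
A(G, z) = z + 2*G
H = -112 (H = (-20 + 4)*(3 + (-1)² - 3*(-1)) = -16*(3 + 1 + 3) = -16*7 = -112)
(A(-4, 1)*(-11))*H = ((1 + 2*(-4))*(-11))*(-112) = ((1 - 8)*(-11))*(-112) = -7*(-11)*(-112) = 77*(-112) = -8624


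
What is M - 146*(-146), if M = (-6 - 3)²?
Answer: 21397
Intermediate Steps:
M = 81 (M = (-9)² = 81)
M - 146*(-146) = 81 - 146*(-146) = 81 + 21316 = 21397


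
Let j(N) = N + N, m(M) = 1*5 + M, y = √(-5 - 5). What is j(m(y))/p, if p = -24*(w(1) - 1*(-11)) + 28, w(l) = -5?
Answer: -5/58 - I*√10/58 ≈ -0.086207 - 0.054522*I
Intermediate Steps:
y = I*√10 (y = √(-10) = I*√10 ≈ 3.1623*I)
m(M) = 5 + M
j(N) = 2*N
p = -116 (p = -24*(-5 - 1*(-11)) + 28 = -24*(-5 + 11) + 28 = -24*6 + 28 = -144 + 28 = -116)
j(m(y))/p = (2*(5 + I*√10))/(-116) = (10 + 2*I*√10)*(-1/116) = -5/58 - I*√10/58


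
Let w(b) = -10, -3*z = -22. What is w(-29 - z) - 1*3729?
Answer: -3739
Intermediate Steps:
z = 22/3 (z = -1/3*(-22) = 22/3 ≈ 7.3333)
w(-29 - z) - 1*3729 = -10 - 1*3729 = -10 - 3729 = -3739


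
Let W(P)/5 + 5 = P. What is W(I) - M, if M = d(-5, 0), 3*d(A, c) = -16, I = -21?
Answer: -374/3 ≈ -124.67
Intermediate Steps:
W(P) = -25 + 5*P
d(A, c) = -16/3 (d(A, c) = (⅓)*(-16) = -16/3)
M = -16/3 ≈ -5.3333
W(I) - M = (-25 + 5*(-21)) - 1*(-16/3) = (-25 - 105) + 16/3 = -130 + 16/3 = -374/3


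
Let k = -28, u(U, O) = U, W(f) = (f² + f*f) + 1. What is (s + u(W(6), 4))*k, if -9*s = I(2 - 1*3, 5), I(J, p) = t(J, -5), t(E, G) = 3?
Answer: -6104/3 ≈ -2034.7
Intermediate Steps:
W(f) = 1 + 2*f² (W(f) = (f² + f²) + 1 = 2*f² + 1 = 1 + 2*f²)
I(J, p) = 3
s = -⅓ (s = -⅑*3 = -⅓ ≈ -0.33333)
(s + u(W(6), 4))*k = (-⅓ + (1 + 2*6²))*(-28) = (-⅓ + (1 + 2*36))*(-28) = (-⅓ + (1 + 72))*(-28) = (-⅓ + 73)*(-28) = (218/3)*(-28) = -6104/3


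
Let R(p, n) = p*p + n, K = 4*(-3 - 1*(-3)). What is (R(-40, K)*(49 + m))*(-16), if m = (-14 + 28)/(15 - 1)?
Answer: -1280000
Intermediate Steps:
K = 0 (K = 4*(-3 + 3) = 4*0 = 0)
m = 1 (m = 14/14 = 14*(1/14) = 1)
R(p, n) = n + p² (R(p, n) = p² + n = n + p²)
(R(-40, K)*(49 + m))*(-16) = ((0 + (-40)²)*(49 + 1))*(-16) = ((0 + 1600)*50)*(-16) = (1600*50)*(-16) = 80000*(-16) = -1280000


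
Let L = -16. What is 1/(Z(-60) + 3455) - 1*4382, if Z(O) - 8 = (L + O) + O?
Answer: -14578913/3327 ≈ -4382.0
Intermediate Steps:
Z(O) = -8 + 2*O (Z(O) = 8 + ((-16 + O) + O) = 8 + (-16 + 2*O) = -8 + 2*O)
1/(Z(-60) + 3455) - 1*4382 = 1/((-8 + 2*(-60)) + 3455) - 1*4382 = 1/((-8 - 120) + 3455) - 4382 = 1/(-128 + 3455) - 4382 = 1/3327 - 4382 = -14578913/3327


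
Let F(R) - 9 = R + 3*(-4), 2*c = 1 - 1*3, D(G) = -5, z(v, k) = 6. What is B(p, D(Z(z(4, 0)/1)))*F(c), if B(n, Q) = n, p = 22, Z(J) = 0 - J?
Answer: -88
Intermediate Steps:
Z(J) = -J
c = -1 (c = (1 - 1*3)/2 = (1 - 3)/2 = (½)*(-2) = -1)
F(R) = -3 + R (F(R) = 9 + (R + 3*(-4)) = 9 + (R - 12) = 9 + (-12 + R) = -3 + R)
B(p, D(Z(z(4, 0)/1)))*F(c) = 22*(-3 - 1) = 22*(-4) = -88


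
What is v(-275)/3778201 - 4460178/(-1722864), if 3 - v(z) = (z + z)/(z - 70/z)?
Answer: 42440378586563845/16393738759181784 ≈ 2.5888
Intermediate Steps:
v(z) = 3 - 2*z/(z - 70/z) (v(z) = 3 - (z + z)/(z - 70/z) = 3 - 2*z/(z - 70/z))
v(-275)/3778201 - 4460178/(-1722864) = ((-210 + (-275)²)/(-70 + (-275)²))/3778201 - 4460178/(-1722864) = ((-210 + 75625)/(-70 + 75625))*(1/3778201) - 4460178*(-1/1722864) = (75415/75555)*(1/3778201) + 743363/287144 = ((1/75555)*75415)*(1/3778201) + 743363/287144 = (15083/15111)*(1/3778201) + 743363/287144 = 15083/57092395311 + 743363/287144 = 42440378586563845/16393738759181784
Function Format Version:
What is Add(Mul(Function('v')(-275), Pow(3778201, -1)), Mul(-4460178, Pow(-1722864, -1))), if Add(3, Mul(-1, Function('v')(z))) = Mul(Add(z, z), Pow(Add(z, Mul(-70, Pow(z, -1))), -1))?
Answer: Rational(42440378586563845, 16393738759181784) ≈ 2.5888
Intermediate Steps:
Function('v')(z) = Add(3, Mul(-2, z, Pow(Add(z, Mul(-70, Pow(z, -1))), -1))) (Function('v')(z) = Add(3, Mul(-1, Mul(Add(z, z), Pow(Add(z, Mul(-70, Pow(z, -1))), -1)))) = Add(3, Mul(-1, Mul(Mul(2, z), Pow(Add(z, Mul(-70, Pow(z, -1))), -1)))) = Add(3, Mul(-1, Mul(2, z, Pow(Add(z, Mul(-70, Pow(z, -1))), -1)))) = Add(3, Mul(-2, z, Pow(Add(z, Mul(-70, Pow(z, -1))), -1))))
Add(Mul(Function('v')(-275), Pow(3778201, -1)), Mul(-4460178, Pow(-1722864, -1))) = Add(Mul(Mul(Pow(Add(-70, Pow(-275, 2)), -1), Add(-210, Pow(-275, 2))), Pow(3778201, -1)), Mul(-4460178, Pow(-1722864, -1))) = Add(Mul(Mul(Pow(Add(-70, 75625), -1), Add(-210, 75625)), Rational(1, 3778201)), Mul(-4460178, Rational(-1, 1722864))) = Add(Mul(Mul(Pow(75555, -1), 75415), Rational(1, 3778201)), Rational(743363, 287144)) = Add(Mul(Mul(Rational(1, 75555), 75415), Rational(1, 3778201)), Rational(743363, 287144)) = Add(Mul(Rational(15083, 15111), Rational(1, 3778201)), Rational(743363, 287144)) = Add(Rational(15083, 57092395311), Rational(743363, 287144)) = Rational(42440378586563845, 16393738759181784)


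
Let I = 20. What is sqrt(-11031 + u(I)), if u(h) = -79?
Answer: I*sqrt(11110) ≈ 105.4*I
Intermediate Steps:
sqrt(-11031 + u(I)) = sqrt(-11031 - 79) = sqrt(-11110) = I*sqrt(11110)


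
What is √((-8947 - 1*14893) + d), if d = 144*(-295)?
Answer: 4*I*√4145 ≈ 257.53*I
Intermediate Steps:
d = -42480
√((-8947 - 1*14893) + d) = √((-8947 - 1*14893) - 42480) = √((-8947 - 14893) - 42480) = √(-23840 - 42480) = √(-66320) = 4*I*√4145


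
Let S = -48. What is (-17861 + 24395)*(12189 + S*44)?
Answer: 65843118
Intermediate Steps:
(-17861 + 24395)*(12189 + S*44) = (-17861 + 24395)*(12189 - 48*44) = 6534*(12189 - 2112) = 6534*10077 = 65843118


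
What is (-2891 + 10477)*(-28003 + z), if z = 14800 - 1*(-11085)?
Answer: -16067148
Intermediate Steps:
z = 25885 (z = 14800 + 11085 = 25885)
(-2891 + 10477)*(-28003 + z) = (-2891 + 10477)*(-28003 + 25885) = 7586*(-2118) = -16067148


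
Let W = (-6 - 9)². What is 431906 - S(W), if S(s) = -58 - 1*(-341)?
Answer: 431623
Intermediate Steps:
W = 225 (W = (-15)² = 225)
S(s) = 283 (S(s) = -58 + 341 = 283)
431906 - S(W) = 431906 - 1*283 = 431906 - 283 = 431623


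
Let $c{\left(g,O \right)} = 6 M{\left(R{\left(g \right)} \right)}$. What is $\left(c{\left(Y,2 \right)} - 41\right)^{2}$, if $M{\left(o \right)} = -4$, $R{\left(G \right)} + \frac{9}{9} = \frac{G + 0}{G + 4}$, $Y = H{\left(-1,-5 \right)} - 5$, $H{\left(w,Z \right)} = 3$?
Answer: $4225$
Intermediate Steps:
$Y = -2$ ($Y = 3 - 5 = -2$)
$R{\left(G \right)} = -1 + \frac{G}{4 + G}$ ($R{\left(G \right)} = -1 + \frac{G + 0}{G + 4} = -1 + \frac{G}{4 + G}$)
$c{\left(g,O \right)} = -24$ ($c{\left(g,O \right)} = 6 \left(-4\right) = -24$)
$\left(c{\left(Y,2 \right)} - 41\right)^{2} = \left(-24 - 41\right)^{2} = \left(-65\right)^{2} = 4225$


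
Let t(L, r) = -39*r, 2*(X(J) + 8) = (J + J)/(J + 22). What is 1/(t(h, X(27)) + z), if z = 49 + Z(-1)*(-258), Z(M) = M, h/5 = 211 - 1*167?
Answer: 49/29278 ≈ 0.0016736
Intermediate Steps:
X(J) = -8 + J/(22 + J) (X(J) = -8 + ((J + J)/(J + 22))/2 = -8 + ((2*J)/(22 + J))/2 = -8 + (2*J/(22 + J))/2 = -8 + J/(22 + J))
h = 220 (h = 5*(211 - 1*167) = 5*(211 - 167) = 5*44 = 220)
z = 307 (z = 49 - 1*(-258) = 49 + 258 = 307)
1/(t(h, X(27)) + z) = 1/(-39*(-176 - 7*27)/(22 + 27) + 307) = 1/(-39*(-176 - 189)/49 + 307) = 1/(-39*(-365)/49 + 307) = 1/(-39*(-365/49) + 307) = 1/(14235/49 + 307) = 1/(29278/49) = 49/29278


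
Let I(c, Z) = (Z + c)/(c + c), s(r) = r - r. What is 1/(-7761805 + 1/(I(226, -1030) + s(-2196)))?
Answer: -201/1560122918 ≈ -1.2884e-7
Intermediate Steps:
s(r) = 0
I(c, Z) = (Z + c)/(2*c) (I(c, Z) = (Z + c)/((2*c)) = (Z + c)*(1/(2*c)) = (Z + c)/(2*c))
1/(-7761805 + 1/(I(226, -1030) + s(-2196))) = 1/(-7761805 + 1/((½)*(-1030 + 226)/226 + 0)) = 1/(-7761805 + 1/((½)*(1/226)*(-804) + 0)) = 1/(-7761805 + 1/(-201/113 + 0)) = 1/(-7761805 + 1/(-201/113)) = 1/(-7761805 - 113/201) = 1/(-1560122918/201) = -201/1560122918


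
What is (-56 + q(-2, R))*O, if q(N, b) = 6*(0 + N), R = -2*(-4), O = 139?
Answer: -9452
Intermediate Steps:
R = 8
q(N, b) = 6*N
(-56 + q(-2, R))*O = (-56 + 6*(-2))*139 = (-56 - 12)*139 = -68*139 = -9452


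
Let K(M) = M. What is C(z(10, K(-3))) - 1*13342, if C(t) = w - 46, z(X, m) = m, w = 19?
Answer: -13369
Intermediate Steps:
C(t) = -27 (C(t) = 19 - 46 = -27)
C(z(10, K(-3))) - 1*13342 = -27 - 1*13342 = -27 - 13342 = -13369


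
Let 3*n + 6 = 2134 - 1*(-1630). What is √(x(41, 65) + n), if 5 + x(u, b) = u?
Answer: √11598/3 ≈ 35.898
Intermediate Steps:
n = 3758/3 (n = -2 + (2134 - 1*(-1630))/3 = -2 + (2134 + 1630)/3 = -2 + (⅓)*3764 = -2 + 3764/3 = 3758/3 ≈ 1252.7)
x(u, b) = -5 + u
√(x(41, 65) + n) = √((-5 + 41) + 3758/3) = √(36 + 3758/3) = √(3866/3) = √11598/3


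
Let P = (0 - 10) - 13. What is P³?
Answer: -12167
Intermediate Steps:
P = -23 (P = -10 - 13 = -23)
P³ = (-23)³ = -12167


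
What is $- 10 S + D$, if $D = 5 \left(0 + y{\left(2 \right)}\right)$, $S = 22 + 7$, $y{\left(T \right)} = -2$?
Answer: $-300$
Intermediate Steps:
$S = 29$
$D = -10$ ($D = 5 \left(0 - 2\right) = 5 \left(-2\right) = -10$)
$- 10 S + D = \left(-10\right) 29 - 10 = -290 - 10 = -300$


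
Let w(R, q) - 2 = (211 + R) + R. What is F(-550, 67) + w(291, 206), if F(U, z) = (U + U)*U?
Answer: 605795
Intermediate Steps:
w(R, q) = 213 + 2*R (w(R, q) = 2 + ((211 + R) + R) = 2 + (211 + 2*R) = 213 + 2*R)
F(U, z) = 2*U² (F(U, z) = (2*U)*U = 2*U²)
F(-550, 67) + w(291, 206) = 2*(-550)² + (213 + 2*291) = 2*302500 + (213 + 582) = 605000 + 795 = 605795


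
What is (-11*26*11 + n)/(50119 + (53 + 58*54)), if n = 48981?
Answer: 45835/53304 ≈ 0.85988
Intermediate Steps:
(-11*26*11 + n)/(50119 + (53 + 58*54)) = (-11*26*11 + 48981)/(50119 + (53 + 58*54)) = (-286*11 + 48981)/(50119 + (53 + 3132)) = (-3146 + 48981)/(50119 + 3185) = 45835/53304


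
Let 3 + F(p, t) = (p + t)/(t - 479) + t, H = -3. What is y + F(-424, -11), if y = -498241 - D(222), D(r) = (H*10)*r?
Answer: -48176223/98 ≈ -4.9159e+5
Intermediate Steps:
D(r) = -30*r (D(r) = (-3*10)*r = -30*r)
F(p, t) = -3 + t + (p + t)/(-479 + t) (F(p, t) = -3 + ((p + t)/(t - 479) + t) = -3 + ((p + t)/(-479 + t) + t) = -3 + (t + (p + t)/(-479 + t)) = -3 + t + (p + t)/(-479 + t))
y = -491581 (y = -498241 - (-30)*222 = -498241 - 1*(-6660) = -498241 + 6660 = -491581)
y + F(-424, -11) = -491581 + (1437 - 424 + (-11)² - 481*(-11))/(-479 - 11) = -491581 + (1437 - 424 + 121 + 5291)/(-490) = -491581 - 1/490*6425 = -491581 - 1285/98 = -48176223/98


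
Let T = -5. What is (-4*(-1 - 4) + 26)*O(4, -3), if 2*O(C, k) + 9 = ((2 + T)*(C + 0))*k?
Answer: 621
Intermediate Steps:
O(C, k) = -9/2 - 3*C*k/2 (O(C, k) = -9/2 + (((2 - 5)*(C + 0))*k)/2 = -9/2 + ((-3*C)*k)/2 = -9/2 + (-3*C*k)/2 = -9/2 - 3*C*k/2)
(-4*(-1 - 4) + 26)*O(4, -3) = (-4*(-1 - 4) + 26)*(-9/2 - 3/2*4*(-3)) = (-4*(-5) + 26)*(-9/2 + 18) = (20 + 26)*(27/2) = 46*(27/2) = 621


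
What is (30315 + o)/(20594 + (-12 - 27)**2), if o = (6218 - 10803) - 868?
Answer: 24862/22115 ≈ 1.1242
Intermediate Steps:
o = -5453 (o = -4585 - 868 = -5453)
(30315 + o)/(20594 + (-12 - 27)**2) = (30315 - 5453)/(20594 + (-12 - 27)**2) = 24862/(20594 + (-39)**2) = 24862/(20594 + 1521) = 24862/22115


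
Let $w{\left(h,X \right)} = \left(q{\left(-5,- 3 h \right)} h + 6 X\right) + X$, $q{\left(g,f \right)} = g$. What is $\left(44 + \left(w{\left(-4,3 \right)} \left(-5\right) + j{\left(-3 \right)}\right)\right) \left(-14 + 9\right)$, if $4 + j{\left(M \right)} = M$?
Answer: $840$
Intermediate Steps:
$j{\left(M \right)} = -4 + M$
$w{\left(h,X \right)} = - 5 h + 7 X$ ($w{\left(h,X \right)} = \left(- 5 h + 6 X\right) + X = - 5 h + 7 X$)
$\left(44 + \left(w{\left(-4,3 \right)} \left(-5\right) + j{\left(-3 \right)}\right)\right) \left(-14 + 9\right) = \left(44 + \left(\left(\left(-5\right) \left(-4\right) + 7 \cdot 3\right) \left(-5\right) - 7\right)\right) \left(-14 + 9\right) = \left(44 + \left(\left(20 + 21\right) \left(-5\right) - 7\right)\right) \left(-5\right) = \left(44 + \left(41 \left(-5\right) - 7\right)\right) \left(-5\right) = \left(44 - 212\right) \left(-5\right) = \left(-168\right) \left(-5\right) = 840$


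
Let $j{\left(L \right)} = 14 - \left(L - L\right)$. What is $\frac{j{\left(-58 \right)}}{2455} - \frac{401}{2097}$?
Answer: $- \frac{955097}{5148135} \approx -0.18552$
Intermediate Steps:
$j{\left(L \right)} = 14$ ($j{\left(L \right)} = 14 - 0 = 14 + 0 = 14$)
$\frac{j{\left(-58 \right)}}{2455} - \frac{401}{2097} = \frac{14}{2455} - \frac{401}{2097} = - \frac{955097}{5148135}$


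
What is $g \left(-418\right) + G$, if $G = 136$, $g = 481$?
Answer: $-200922$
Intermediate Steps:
$g \left(-418\right) + G = 481 \left(-418\right) + 136 = -201058 + 136 = -200922$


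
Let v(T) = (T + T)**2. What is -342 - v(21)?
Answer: -2106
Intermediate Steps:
v(T) = 4*T**2 (v(T) = (2*T)**2 = 4*T**2)
-342 - v(21) = -342 - 4*21**2 = -342 - 4*441 = -342 - 1*1764 = -342 - 1764 = -2106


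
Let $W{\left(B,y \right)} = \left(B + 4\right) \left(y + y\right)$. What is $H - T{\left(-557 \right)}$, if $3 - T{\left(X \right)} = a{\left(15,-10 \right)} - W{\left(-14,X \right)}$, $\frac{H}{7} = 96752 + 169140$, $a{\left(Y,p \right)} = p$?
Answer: $1850091$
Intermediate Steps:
$W{\left(B,y \right)} = 2 y \left(4 + B\right)$ ($W{\left(B,y \right)} = \left(4 + B\right) 2 y = 2 y \left(4 + B\right)$)
$H = 1861244$ ($H = 7 \left(96752 + 169140\right) = 7 \cdot 265892 = 1861244$)
$T{\left(X \right)} = 13 - 20 X$ ($T{\left(X \right)} = 3 - \left(-10 - 2 X \left(4 - 14\right)\right) = 3 - \left(-10 - 2 X \left(-10\right)\right) = 3 - \left(-10 - - 20 X\right) = 3 - \left(-10 + 20 X\right) = 13 - 20 X$)
$H - T{\left(-557 \right)} = 1861244 - \left(13 - -11140\right) = 1861244 - \left(13 + 11140\right) = 1861244 - 11153 = 1850091$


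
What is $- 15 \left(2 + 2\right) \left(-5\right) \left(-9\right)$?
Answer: $-2700$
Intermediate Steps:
$- 15 \left(2 + 2\right) \left(-5\right) \left(-9\right) = - 15 \cdot 4 \left(-5\right) \left(-9\right) = \left(-15\right) \left(-20\right) \left(-9\right) = 300 \left(-9\right) = -2700$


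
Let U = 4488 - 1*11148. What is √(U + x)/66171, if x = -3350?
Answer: I*√10010/66171 ≈ 0.001512*I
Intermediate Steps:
U = -6660 (U = 4488 - 11148 = -6660)
√(U + x)/66171 = √(-6660 - 3350)/66171 = √(-10010)*(1/66171) = (I*√10010)*(1/66171) = I*√10010/66171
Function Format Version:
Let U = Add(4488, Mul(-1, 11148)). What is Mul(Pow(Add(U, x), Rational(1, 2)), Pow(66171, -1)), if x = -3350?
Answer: Mul(Rational(1, 66171), I, Pow(10010, Rational(1, 2))) ≈ Mul(0.0015120, I)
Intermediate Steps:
U = -6660 (U = Add(4488, -11148) = -6660)
Mul(Pow(Add(U, x), Rational(1, 2)), Pow(66171, -1)) = Mul(Pow(Add(-6660, -3350), Rational(1, 2)), Pow(66171, -1)) = Mul(Pow(-10010, Rational(1, 2)), Rational(1, 66171)) = Mul(Mul(I, Pow(10010, Rational(1, 2))), Rational(1, 66171)) = Mul(Rational(1, 66171), I, Pow(10010, Rational(1, 2)))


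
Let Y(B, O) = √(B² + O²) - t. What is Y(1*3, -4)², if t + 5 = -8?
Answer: 324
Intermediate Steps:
t = -13 (t = -5 - 8 = -13)
Y(B, O) = 13 + √(B² + O²) (Y(B, O) = √(B² + O²) - 1*(-13) = √(B² + O²) + 13 = 13 + √(B² + O²))
Y(1*3, -4)² = (13 + √((1*3)² + (-4)²))² = (13 + √(3² + 16))² = (13 + √(9 + 16))² = (13 + √25)² = (13 + 5)² = 18² = 324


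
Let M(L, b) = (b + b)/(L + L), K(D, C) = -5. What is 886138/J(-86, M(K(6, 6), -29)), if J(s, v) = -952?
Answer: -443069/476 ≈ -930.82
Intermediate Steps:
M(L, b) = b/L (M(L, b) = (2*b)/((2*L)) = (2*b)*(1/(2*L)) = b/L)
886138/J(-86, M(K(6, 6), -29)) = 886138/(-952) = 886138*(-1/952) = -443069/476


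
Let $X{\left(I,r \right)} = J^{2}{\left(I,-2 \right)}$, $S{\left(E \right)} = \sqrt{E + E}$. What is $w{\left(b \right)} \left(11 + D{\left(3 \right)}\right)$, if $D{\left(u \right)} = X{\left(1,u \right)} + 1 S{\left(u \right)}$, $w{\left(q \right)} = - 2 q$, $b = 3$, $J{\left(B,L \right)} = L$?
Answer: $-90 - 6 \sqrt{6} \approx -104.7$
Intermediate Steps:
$S{\left(E \right)} = \sqrt{2} \sqrt{E}$ ($S{\left(E \right)} = \sqrt{2 E} = \sqrt{2} \sqrt{E}$)
$X{\left(I,r \right)} = 4$ ($X{\left(I,r \right)} = \left(-2\right)^{2} = 4$)
$D{\left(u \right)} = 4 + \sqrt{2} \sqrt{u}$ ($D{\left(u \right)} = 4 + 1 \sqrt{2} \sqrt{u} = 4 + \sqrt{2} \sqrt{u}$)
$w{\left(b \right)} \left(11 + D{\left(3 \right)}\right) = \left(-2\right) 3 \left(11 + \left(4 + \sqrt{2} \sqrt{3}\right)\right) = - 6 \left(11 + \left(4 + \sqrt{6}\right)\right) = - 6 \left(15 + \sqrt{6}\right) = -90 - 6 \sqrt{6}$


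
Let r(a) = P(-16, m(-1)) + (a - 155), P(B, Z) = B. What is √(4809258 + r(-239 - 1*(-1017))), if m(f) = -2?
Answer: √4809865 ≈ 2193.1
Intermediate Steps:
r(a) = -171 + a (r(a) = -16 + (a - 155) = -16 + (-155 + a) = -171 + a)
√(4809258 + r(-239 - 1*(-1017))) = √(4809258 + (-171 + (-239 - 1*(-1017)))) = √(4809258 + (-171 + (-239 + 1017))) = √(4809258 + (-171 + 778)) = √(4809258 + 607) = √4809865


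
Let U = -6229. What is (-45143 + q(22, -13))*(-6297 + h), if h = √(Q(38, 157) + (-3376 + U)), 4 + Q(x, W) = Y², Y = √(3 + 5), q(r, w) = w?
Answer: 284347332 - 45156*I*√9601 ≈ 2.8435e+8 - 4.4246e+6*I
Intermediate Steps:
Y = 2*√2 (Y = √8 = 2*√2 ≈ 2.8284)
Q(x, W) = 4 (Q(x, W) = -4 + (2*√2)² = -4 + 8 = 4)
h = I*√9601 (h = √(4 + (-3376 - 6229)) = √(4 - 9605) = √(-9601) = I*√9601 ≈ 97.985*I)
(-45143 + q(22, -13))*(-6297 + h) = (-45143 - 13)*(-6297 + I*√9601) = -45156*(-6297 + I*√9601) = 284347332 - 45156*I*√9601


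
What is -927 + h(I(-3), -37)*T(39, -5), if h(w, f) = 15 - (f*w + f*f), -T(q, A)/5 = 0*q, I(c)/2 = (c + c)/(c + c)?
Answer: -927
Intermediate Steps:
I(c) = 2 (I(c) = 2*((c + c)/(c + c)) = 2*((2*c)/((2*c))) = 2*((2*c)*(1/(2*c))) = 2*1 = 2)
T(q, A) = 0 (T(q, A) = -0*q = -5*0 = 0)
h(w, f) = 15 - f**2 - f*w (h(w, f) = 15 - (f*w + f**2) = 15 - (f**2 + f*w) = 15 + (-f**2 - f*w) = 15 - f**2 - f*w)
-927 + h(I(-3), -37)*T(39, -5) = -927 + (15 - 1*(-37)**2 - 1*(-37)*2)*0 = -927 + (15 - 1*1369 + 74)*0 = -927 + (15 - 1369 + 74)*0 = -927 - 1280*0 = -927 + 0 = -927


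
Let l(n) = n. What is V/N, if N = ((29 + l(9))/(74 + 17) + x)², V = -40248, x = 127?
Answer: -37032632/14938225 ≈ -2.4790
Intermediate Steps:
N = 134444025/8281 (N = ((29 + 9)/(74 + 17) + 127)² = (38/91 + 127)² = (11595/91)² = 134444025/8281 ≈ 16235.)
V/N = -40248/134444025/8281 = -40248*8281/134444025 = -37032632/14938225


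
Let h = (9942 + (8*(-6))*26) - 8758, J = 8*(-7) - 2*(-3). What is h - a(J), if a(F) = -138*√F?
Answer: -64 + 690*I*√2 ≈ -64.0 + 975.81*I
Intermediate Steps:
J = -50 (J = -56 + 6 = -50)
h = -64 (h = (9942 - 48*26) - 8758 = (9942 - 1248) - 8758 = 8694 - 8758 = -64)
h - a(J) = -64 - (-138)*√(-50) = -64 - (-138)*5*I*√2 = -64 - (-690)*I*√2 = -64 + 690*I*√2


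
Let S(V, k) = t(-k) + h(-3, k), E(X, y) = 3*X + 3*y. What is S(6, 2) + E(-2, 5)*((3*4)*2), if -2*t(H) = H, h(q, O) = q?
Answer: 214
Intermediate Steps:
t(H) = -H/2
S(V, k) = -3 + k/2 (S(V, k) = -(-1)*k/2 - 3 = k/2 - 3 = -3 + k/2)
S(6, 2) + E(-2, 5)*((3*4)*2) = (-3 + (½)*2) + (3*(-2) + 3*5)*((3*4)*2) = (-3 + 1) + (-6 + 15)*(12*2) = -2 + 9*24 = -2 + 216 = 214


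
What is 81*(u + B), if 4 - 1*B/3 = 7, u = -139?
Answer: -11988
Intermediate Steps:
B = -9 (B = 12 - 3*7 = 12 - 21 = -9)
81*(u + B) = 81*(-139 - 9) = 81*(-148) = -11988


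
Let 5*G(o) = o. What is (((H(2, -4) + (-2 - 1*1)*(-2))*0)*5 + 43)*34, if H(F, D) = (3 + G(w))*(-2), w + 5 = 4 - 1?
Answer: 1462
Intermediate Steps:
w = -2 (w = -5 + (4 - 1) = -5 + 3 = -2)
G(o) = o/5
H(F, D) = -26/5 (H(F, D) = (3 + (1/5)*(-2))*(-2) = (3 - 2/5)*(-2) = (13/5)*(-2) = -26/5)
(((H(2, -4) + (-2 - 1*1)*(-2))*0)*5 + 43)*34 = (((-26/5 + (-2 - 1*1)*(-2))*0)*5 + 43)*34 = (((-26/5 + (-2 - 1)*(-2))*0)*5 + 43)*34 = (((-26/5 - 3*(-2))*0)*5 + 43)*34 = (((-26/5 + 6)*0)*5 + 43)*34 = (((4/5)*0)*5 + 43)*34 = (0*5 + 43)*34 = (0 + 43)*34 = 43*34 = 1462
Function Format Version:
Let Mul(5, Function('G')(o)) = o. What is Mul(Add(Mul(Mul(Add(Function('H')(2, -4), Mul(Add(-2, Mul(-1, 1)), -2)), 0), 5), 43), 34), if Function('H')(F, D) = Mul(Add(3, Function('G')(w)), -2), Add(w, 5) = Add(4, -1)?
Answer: 1462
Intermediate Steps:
w = -2 (w = Add(-5, Add(4, -1)) = Add(-5, 3) = -2)
Function('G')(o) = Mul(Rational(1, 5), o)
Function('H')(F, D) = Rational(-26, 5) (Function('H')(F, D) = Mul(Add(3, Mul(Rational(1, 5), -2)), -2) = Mul(Add(3, Rational(-2, 5)), -2) = Mul(Rational(13, 5), -2) = Rational(-26, 5))
Mul(Add(Mul(Mul(Add(Function('H')(2, -4), Mul(Add(-2, Mul(-1, 1)), -2)), 0), 5), 43), 34) = Mul(Add(Mul(Mul(Add(Rational(-26, 5), Mul(Add(-2, Mul(-1, 1)), -2)), 0), 5), 43), 34) = Mul(Add(Mul(Mul(Add(Rational(-26, 5), Mul(Add(-2, -1), -2)), 0), 5), 43), 34) = Mul(Add(Mul(Mul(Add(Rational(-26, 5), Mul(-3, -2)), 0), 5), 43), 34) = Mul(Add(Mul(Mul(Add(Rational(-26, 5), 6), 0), 5), 43), 34) = Mul(Add(Mul(Mul(Rational(4, 5), 0), 5), 43), 34) = Mul(Add(Mul(0, 5), 43), 34) = Mul(Add(0, 43), 34) = Mul(43, 34) = 1462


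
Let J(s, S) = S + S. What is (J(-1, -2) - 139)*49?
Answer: -7007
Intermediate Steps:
J(s, S) = 2*S
(J(-1, -2) - 139)*49 = (2*(-2) - 139)*49 = (-4 - 139)*49 = -143*49 = -7007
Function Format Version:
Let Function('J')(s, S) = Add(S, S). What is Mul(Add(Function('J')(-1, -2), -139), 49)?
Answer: -7007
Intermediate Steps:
Function('J')(s, S) = Mul(2, S)
Mul(Add(Function('J')(-1, -2), -139), 49) = Mul(Add(Mul(2, -2), -139), 49) = Mul(Add(-4, -139), 49) = Mul(-143, 49) = -7007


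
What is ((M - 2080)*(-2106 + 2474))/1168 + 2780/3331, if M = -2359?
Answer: -339882167/243163 ≈ -1397.8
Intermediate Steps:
((M - 2080)*(-2106 + 2474))/1168 + 2780/3331 = ((-2359 - 2080)*(-2106 + 2474))/1168 + 2780/3331 = -4439*368*(1/1168) + 2780*(1/3331) = -1633552*1/1168 + 2780/3331 = -102097/73 + 2780/3331 = -339882167/243163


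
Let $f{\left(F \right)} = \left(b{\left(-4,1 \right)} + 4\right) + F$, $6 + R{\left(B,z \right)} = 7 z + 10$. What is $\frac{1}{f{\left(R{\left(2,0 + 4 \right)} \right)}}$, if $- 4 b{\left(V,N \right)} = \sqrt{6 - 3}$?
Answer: $\frac{192}{6911} + \frac{4 \sqrt{3}}{20733} \approx 0.028116$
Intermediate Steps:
$b{\left(V,N \right)} = - \frac{\sqrt{3}}{4}$ ($b{\left(V,N \right)} = - \frac{\sqrt{6 - 3}}{4} = - \frac{\sqrt{3}}{4}$)
$R{\left(B,z \right)} = 4 + 7 z$ ($R{\left(B,z \right)} = -6 + \left(7 z + 10\right) = -6 + \left(10 + 7 z\right) = 4 + 7 z$)
$f{\left(F \right)} = 4 + F - \frac{\sqrt{3}}{4}$ ($f{\left(F \right)} = \left(- \frac{\sqrt{3}}{4} + 4\right) + F = \left(4 - \frac{\sqrt{3}}{4}\right) + F = 4 + F - \frac{\sqrt{3}}{4}$)
$\frac{1}{f{\left(R{\left(2,0 + 4 \right)} \right)}} = \frac{1}{4 + \left(4 + 7 \left(0 + 4\right)\right) - \frac{\sqrt{3}}{4}} = \frac{1}{4 + \left(4 + 7 \cdot 4\right) - \frac{\sqrt{3}}{4}} = \frac{1}{4 + \left(4 + 28\right) - \frac{\sqrt{3}}{4}} = \frac{1}{4 + 32 - \frac{\sqrt{3}}{4}} = \frac{1}{36 - \frac{\sqrt{3}}{4}}$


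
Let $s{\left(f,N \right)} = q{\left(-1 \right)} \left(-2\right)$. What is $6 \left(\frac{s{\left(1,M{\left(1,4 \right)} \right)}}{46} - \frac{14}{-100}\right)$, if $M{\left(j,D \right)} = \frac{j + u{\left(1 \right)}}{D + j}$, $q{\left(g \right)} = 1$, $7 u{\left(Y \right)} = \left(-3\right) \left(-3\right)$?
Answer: $\frac{333}{575} \approx 0.57913$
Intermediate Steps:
$u{\left(Y \right)} = \frac{9}{7}$ ($u{\left(Y \right)} = \frac{\left(-3\right) \left(-3\right)}{7} = \frac{1}{7} \cdot 9 = \frac{9}{7}$)
$M{\left(j,D \right)} = \frac{\frac{9}{7} + j}{D + j}$ ($M{\left(j,D \right)} = \frac{j + \frac{9}{7}}{D + j} = \frac{\frac{9}{7} + j}{D + j}$)
$s{\left(f,N \right)} = -2$ ($s{\left(f,N \right)} = 1 \left(-2\right) = -2$)
$6 \left(\frac{s{\left(1,M{\left(1,4 \right)} \right)}}{46} - \frac{14}{-100}\right) = 6 \left(- \frac{2}{46} - \frac{14}{-100}\right) = 6 \left(\left(-2\right) \frac{1}{46} - - \frac{7}{50}\right) = 6 \left(- \frac{1}{23} + \frac{7}{50}\right) = 6 \cdot \frac{111}{1150} = \frac{333}{575}$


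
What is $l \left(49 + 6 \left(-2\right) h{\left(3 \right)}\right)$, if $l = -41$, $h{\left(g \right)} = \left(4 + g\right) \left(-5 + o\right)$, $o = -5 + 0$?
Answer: $-36449$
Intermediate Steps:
$o = -5$
$h{\left(g \right)} = -40 - 10 g$ ($h{\left(g \right)} = \left(4 + g\right) \left(-5 - 5\right) = \left(4 + g\right) \left(-10\right) = -40 - 10 g$)
$l \left(49 + 6 \left(-2\right) h{\left(3 \right)}\right) = - 41 \left(49 + 6 \left(-2\right) \left(-40 - 30\right)\right) = - 41 \left(49 - 12 \left(-40 - 30\right)\right) = - 41 \left(49 - -840\right) = - 41 \left(49 + 840\right) = \left(-41\right) 889 = -36449$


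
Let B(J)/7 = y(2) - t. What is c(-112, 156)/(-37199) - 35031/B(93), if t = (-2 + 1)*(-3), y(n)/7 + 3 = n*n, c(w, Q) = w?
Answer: -1303115033/1041572 ≈ -1251.1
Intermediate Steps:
y(n) = -21 + 7*n² (y(n) = -21 + 7*(n*n) = -21 + 7*n²)
t = 3 (t = -1*(-3) = 3)
B(J) = 28 (B(J) = 7*((-21 + 7*2²) - 1*3) = 7*((-21 + 7*4) - 3) = 7*((-21 + 28) - 3) = 7*(7 - 3) = 7*4 = 28)
c(-112, 156)/(-37199) - 35031/B(93) = -112/(-37199) - 35031/28 = -112*(-1/37199) - 35031*1/28 = 112/37199 - 35031/28 = -1303115033/1041572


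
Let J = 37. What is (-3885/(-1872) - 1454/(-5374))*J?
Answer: 145532581/1676688 ≈ 86.798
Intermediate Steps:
(-3885/(-1872) - 1454/(-5374))*J = (-3885/(-1872) - 1454/(-5374))*37 = (-3885*(-1/1872) - 1454*(-1/5374))*37 = (1295/624 + 727/2687)*37 = (3933313/1676688)*37 = 145532581/1676688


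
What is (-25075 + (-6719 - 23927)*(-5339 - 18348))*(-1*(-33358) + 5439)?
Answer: 28162227347419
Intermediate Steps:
(-25075 + (-6719 - 23927)*(-5339 - 18348))*(-1*(-33358) + 5439) = (-25075 - 30646*(-23687))*(33358 + 5439) = (-25075 + 725911802)*38797 = 725886727*38797 = 28162227347419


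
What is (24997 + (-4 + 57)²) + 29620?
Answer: 57426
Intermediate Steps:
(24997 + (-4 + 57)²) + 29620 = (24997 + 53²) + 29620 = (24997 + 2809) + 29620 = 27806 + 29620 = 57426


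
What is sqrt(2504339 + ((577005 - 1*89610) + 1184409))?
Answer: sqrt(4176143) ≈ 2043.6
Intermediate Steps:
sqrt(2504339 + ((577005 - 1*89610) + 1184409)) = sqrt(2504339 + ((577005 - 89610) + 1184409)) = sqrt(2504339 + (487395 + 1184409)) = sqrt(2504339 + 1671804) = sqrt(4176143)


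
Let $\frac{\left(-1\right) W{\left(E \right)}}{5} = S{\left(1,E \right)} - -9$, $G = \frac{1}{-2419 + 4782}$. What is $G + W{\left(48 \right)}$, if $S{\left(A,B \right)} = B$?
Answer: $- \frac{673454}{2363} \approx -285.0$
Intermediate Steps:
$G = \frac{1}{2363} \approx 0.00042319$
$W{\left(E \right)} = -45 - 5 E$ ($W{\left(E \right)} = - 5 \left(E - -9\right) = - 5 \left(E + 9\right) = - 5 \left(9 + E\right) = -45 - 5 E$)
$G + W{\left(48 \right)} = \frac{1}{2363} - 285 = - \frac{673454}{2363}$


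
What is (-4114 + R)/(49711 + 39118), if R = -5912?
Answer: -10026/88829 ≈ -0.11287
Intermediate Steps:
(-4114 + R)/(49711 + 39118) = (-4114 - 5912)/(49711 + 39118) = -10026/88829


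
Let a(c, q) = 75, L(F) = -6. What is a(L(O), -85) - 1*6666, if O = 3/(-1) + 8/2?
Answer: -6591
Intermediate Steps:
O = 1 (O = 3*(-1) + 8*(1/2) = -3 + 4 = 1)
a(L(O), -85) - 1*6666 = 75 - 1*6666 = 75 - 6666 = -6591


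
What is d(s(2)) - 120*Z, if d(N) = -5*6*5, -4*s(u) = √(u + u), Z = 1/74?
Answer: -5610/37 ≈ -151.62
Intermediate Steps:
Z = 1/74 ≈ 0.013514
s(u) = -√2*√u/4 (s(u) = -√(u + u)/4 = -√2*√u/4)
d(N) = -150 (d(N) = -30*5 = -150)
d(s(2)) - 120*Z = -150 - 120*1/74 = -150 - 60/37 = -5610/37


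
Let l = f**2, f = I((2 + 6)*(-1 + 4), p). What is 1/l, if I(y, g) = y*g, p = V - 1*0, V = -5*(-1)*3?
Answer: 1/129600 ≈ 7.7161e-6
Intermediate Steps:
V = 15 (V = 5*3 = 15)
p = 15 (p = 15 - 1*0 = 15 + 0 = 15)
I(y, g) = g*y
f = 360 (f = 15*((2 + 6)*(-1 + 4)) = 15*(8*3) = 15*24 = 360)
l = 129600 (l = 360**2 = 129600)
1/l = 1/129600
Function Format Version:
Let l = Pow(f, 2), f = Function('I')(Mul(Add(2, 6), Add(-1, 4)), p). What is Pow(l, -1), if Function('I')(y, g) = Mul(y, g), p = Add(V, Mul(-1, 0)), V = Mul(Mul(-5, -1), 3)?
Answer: Rational(1, 129600) ≈ 7.7161e-6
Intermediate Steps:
V = 15 (V = Mul(5, 3) = 15)
p = 15 (p = Add(15, Mul(-1, 0)) = Add(15, 0) = 15)
Function('I')(y, g) = Mul(g, y)
f = 360 (f = Mul(15, Mul(Add(2, 6), Add(-1, 4))) = Mul(15, Mul(8, 3)) = Mul(15, 24) = 360)
l = 129600 (l = Pow(360, 2) = 129600)
Pow(l, -1) = Pow(129600, -1) = Rational(1, 129600)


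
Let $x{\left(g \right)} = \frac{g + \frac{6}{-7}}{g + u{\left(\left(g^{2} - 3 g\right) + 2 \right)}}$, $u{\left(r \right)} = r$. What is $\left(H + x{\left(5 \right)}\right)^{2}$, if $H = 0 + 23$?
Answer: $\frac{7650756}{14161} \approx 540.27$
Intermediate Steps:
$H = 23$
$x{\left(g \right)} = \frac{- \frac{6}{7} + g}{2 + g^{2} - 2 g}$ ($x{\left(g \right)} = \frac{g + \frac{6}{-7}}{g + \left(\left(g^{2} - 3 g\right) + 2\right)} = \frac{g + 6 \left(- \frac{1}{7}\right)}{g + \left(2 + g^{2} - 3 g\right)} = \frac{g - \frac{6}{7}}{2 + g^{2} - 2 g} = \frac{- \frac{6}{7} + g}{2 + g^{2} - 2 g}$)
$\left(H + x{\left(5 \right)}\right)^{2} = \left(23 + \frac{- \frac{6}{7} + 5}{2 + 5^{2} - 10}\right)^{2} = \left(23 + \frac{1}{2 + 25 - 10} \cdot \frac{29}{7}\right)^{2} = \left(23 + \frac{1}{17} \cdot \frac{29}{7}\right)^{2} = \left(23 + \frac{29}{119}\right)^{2} = \left(\frac{2766}{119}\right)^{2} = \frac{7650756}{14161}$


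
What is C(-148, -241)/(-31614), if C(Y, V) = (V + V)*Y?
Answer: -35668/15807 ≈ -2.2565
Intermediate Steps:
C(Y, V) = 2*V*Y (C(Y, V) = (2*V)*Y = 2*V*Y)
C(-148, -241)/(-31614) = (2*(-241)*(-148))/(-31614) = 71336*(-1/31614) = -35668/15807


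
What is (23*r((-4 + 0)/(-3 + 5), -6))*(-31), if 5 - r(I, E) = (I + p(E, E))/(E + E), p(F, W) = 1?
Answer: -42067/12 ≈ -3505.6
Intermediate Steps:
r(I, E) = 5 - (1 + I)/(2*E) (r(I, E) = 5 - (I + 1)/(E + E) = 5 - (1 + I)/(2*E))
(23*r((-4 + 0)/(-3 + 5), -6))*(-31) = (23*((½)*(-1 - (-4 + 0)/(-3 + 5) + 10*(-6))/(-6)))*(-31) = (23*((½)*(-⅙)*(-1 - (-4)/2 - 60)))*(-31) = (23*((½)*(-⅙)*(-1 - 1*(-2) - 60)))*(-31) = (23*((½)*(-⅙)*(-1 + 2 - 60)))*(-31) = (23*((½)*(-⅙)*(-59)))*(-31) = (23*(59/12))*(-31) = (1357/12)*(-31) = -42067/12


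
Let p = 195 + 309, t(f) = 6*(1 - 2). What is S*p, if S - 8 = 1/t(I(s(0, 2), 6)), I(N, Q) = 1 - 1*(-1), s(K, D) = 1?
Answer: 3948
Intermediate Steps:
I(N, Q) = 2 (I(N, Q) = 1 + 1 = 2)
t(f) = -6 (t(f) = 6*(-1) = -6)
p = 504
S = 47/6 (S = 8 + 1/(-6) = 8 - ⅙ = 47/6 ≈ 7.8333)
S*p = (47/6)*504 = 3948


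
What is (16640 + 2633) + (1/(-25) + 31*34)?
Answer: 508174/25 ≈ 20327.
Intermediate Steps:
(16640 + 2633) + (1/(-25) + 31*34) = 19273 + (-1/25 + 1054) = 19273 + 26349/25 = 508174/25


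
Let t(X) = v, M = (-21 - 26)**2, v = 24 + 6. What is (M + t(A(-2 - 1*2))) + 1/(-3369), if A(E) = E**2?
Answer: 7543190/3369 ≈ 2239.0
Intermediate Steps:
v = 30
M = 2209 (M = (-47)**2 = 2209)
t(X) = 30
(M + t(A(-2 - 1*2))) + 1/(-3369) = (2209 + 30) + 1/(-3369) = 2239 - 1/3369 = 7543190/3369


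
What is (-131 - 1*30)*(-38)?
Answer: 6118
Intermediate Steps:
(-131 - 1*30)*(-38) = (-131 - 30)*(-38) = -161*(-38) = 6118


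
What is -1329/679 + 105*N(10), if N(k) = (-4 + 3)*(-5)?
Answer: 355146/679 ≈ 523.04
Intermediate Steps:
N(k) = 5 (N(k) = -1*(-5) = 5)
-1329/679 + 105*N(10) = -1329/679 + 105*5 = -1329*1/679 + 525 = -1329/679 + 525 = 355146/679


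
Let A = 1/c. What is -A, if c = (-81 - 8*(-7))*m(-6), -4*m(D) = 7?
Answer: -4/175 ≈ -0.022857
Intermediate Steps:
m(D) = -7/4 (m(D) = -¼*7 = -7/4)
c = 175/4 (c = (-81 - 8*(-7))*(-7/4) = (-81 + 56)*(-7/4) = -25*(-7/4) = 175/4 ≈ 43.750)
A = 4/175 (A = 1/(175/4) = 4/175 ≈ 0.022857)
-A = -1*4/175 = -4/175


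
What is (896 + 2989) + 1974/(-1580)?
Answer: 3068163/790 ≈ 3883.8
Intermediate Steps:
(896 + 2989) + 1974/(-1580) = 3885 + 1974*(-1/1580) = 3885 - 987/790 = 3068163/790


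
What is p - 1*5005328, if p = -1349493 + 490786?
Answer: -5864035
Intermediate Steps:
p = -858707
p - 1*5005328 = -858707 - 1*5005328 = -858707 - 5005328 = -5864035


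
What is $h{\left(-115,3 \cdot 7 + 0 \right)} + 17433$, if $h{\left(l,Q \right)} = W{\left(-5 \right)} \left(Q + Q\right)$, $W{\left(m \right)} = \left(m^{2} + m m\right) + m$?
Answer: $19323$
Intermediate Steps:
$W{\left(m \right)} = m + 2 m^{2}$ ($W{\left(m \right)} = \left(m^{2} + m^{2}\right) + m = 2 m^{2} + m = m + 2 m^{2}$)
$h{\left(l,Q \right)} = 90 Q$ ($h{\left(l,Q \right)} = - 5 \left(1 + 2 \left(-5\right)\right) \left(Q + Q\right) = - 5 \left(1 - 10\right) 2 Q = \left(-5\right) \left(-9\right) 2 Q = 45 \cdot 2 Q = 90 Q$)
$h{\left(-115,3 \cdot 7 + 0 \right)} + 17433 = 90 \left(3 \cdot 7 + 0\right) + 17433 = 90 \left(21 + 0\right) + 17433 = 90 \cdot 21 + 17433 = 1890 + 17433 = 19323$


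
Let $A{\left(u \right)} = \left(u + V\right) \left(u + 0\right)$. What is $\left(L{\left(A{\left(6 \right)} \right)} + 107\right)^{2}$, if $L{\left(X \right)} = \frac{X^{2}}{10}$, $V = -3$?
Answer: $\frac{485809}{25} \approx 19432.0$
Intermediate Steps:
$A{\left(u \right)} = u \left(-3 + u\right)$ ($A{\left(u \right)} = \left(u - 3\right) \left(u + 0\right) = \left(-3 + u\right) u = u \left(-3 + u\right)$)
$L{\left(X \right)} = \frac{X^{2}}{10}$ ($L{\left(X \right)} = X^{2} \cdot \frac{1}{10} = \frac{X^{2}}{10}$)
$\left(L{\left(A{\left(6 \right)} \right)} + 107\right)^{2} = \left(\frac{\left(6 \left(-3 + 6\right)\right)^{2}}{10} + 107\right)^{2} = \left(\frac{\left(6 \cdot 3\right)^{2}}{10} + 107\right)^{2} = \left(\frac{18^{2}}{10} + 107\right)^{2} = \left(\frac{1}{10} \cdot 324 + 107\right)^{2} = \left(\frac{162}{5} + 107\right)^{2} = \left(\frac{697}{5}\right)^{2} = \frac{485809}{25}$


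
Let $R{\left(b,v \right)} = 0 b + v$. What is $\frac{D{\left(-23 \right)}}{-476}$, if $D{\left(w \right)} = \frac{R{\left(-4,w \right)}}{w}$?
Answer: $- \frac{1}{476} \approx -0.0021008$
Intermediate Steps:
$R{\left(b,v \right)} = v$ ($R{\left(b,v \right)} = 0 + v = v$)
$D{\left(w \right)} = 1$ ($D{\left(w \right)} = \frac{w}{w} = 1$)
$\frac{D{\left(-23 \right)}}{-476} = 1 \frac{1}{-476} = 1 \left(- \frac{1}{476}\right) = - \frac{1}{476}$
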